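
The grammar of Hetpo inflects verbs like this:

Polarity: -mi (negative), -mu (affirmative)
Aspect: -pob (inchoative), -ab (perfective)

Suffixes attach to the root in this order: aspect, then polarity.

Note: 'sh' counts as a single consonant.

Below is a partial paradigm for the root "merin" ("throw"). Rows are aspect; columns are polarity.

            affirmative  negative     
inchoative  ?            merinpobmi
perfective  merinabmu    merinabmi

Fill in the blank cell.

merinpobmu

Attach aspect inchoative -pob → merinpob.
Attach polarity affirmative -mu → merinpobmu.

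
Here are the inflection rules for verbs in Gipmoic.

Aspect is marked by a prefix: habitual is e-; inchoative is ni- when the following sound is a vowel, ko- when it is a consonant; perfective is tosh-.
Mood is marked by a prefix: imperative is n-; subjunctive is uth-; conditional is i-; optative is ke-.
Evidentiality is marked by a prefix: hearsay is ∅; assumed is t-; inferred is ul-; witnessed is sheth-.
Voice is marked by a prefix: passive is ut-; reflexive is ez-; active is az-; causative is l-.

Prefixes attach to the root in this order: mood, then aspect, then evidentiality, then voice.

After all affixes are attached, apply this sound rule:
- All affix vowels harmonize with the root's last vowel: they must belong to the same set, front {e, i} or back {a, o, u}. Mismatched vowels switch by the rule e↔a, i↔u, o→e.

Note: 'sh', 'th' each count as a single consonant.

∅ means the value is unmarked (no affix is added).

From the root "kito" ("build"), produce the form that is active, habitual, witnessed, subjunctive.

azshathauthkito

Attach mood subjunctive uth- → uthkito.
Attach aspect habitual e- → euthkito.
Attach evidentiality witnessed sheth- → shetheuthkito.
Attach voice active az- → azshetheuthkito.
Apply vowel harmony: azshetheuthkito → azshathauthkito.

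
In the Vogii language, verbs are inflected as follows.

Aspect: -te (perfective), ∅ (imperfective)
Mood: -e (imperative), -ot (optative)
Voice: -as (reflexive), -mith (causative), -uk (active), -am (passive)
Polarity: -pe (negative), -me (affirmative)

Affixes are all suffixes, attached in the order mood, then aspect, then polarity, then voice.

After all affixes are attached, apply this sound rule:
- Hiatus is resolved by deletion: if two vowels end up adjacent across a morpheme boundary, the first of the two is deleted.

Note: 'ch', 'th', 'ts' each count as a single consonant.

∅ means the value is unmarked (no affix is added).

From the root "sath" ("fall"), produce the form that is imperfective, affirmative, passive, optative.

sathotmam

Attach mood optative -ot → sathot.
aspect = imperfective: zero marking, form stays sathot.
Attach polarity affirmative -me → sathotme.
Attach voice passive -am → sathotmeam.
Apply vowel deletion: sathotmeam → sathotmam.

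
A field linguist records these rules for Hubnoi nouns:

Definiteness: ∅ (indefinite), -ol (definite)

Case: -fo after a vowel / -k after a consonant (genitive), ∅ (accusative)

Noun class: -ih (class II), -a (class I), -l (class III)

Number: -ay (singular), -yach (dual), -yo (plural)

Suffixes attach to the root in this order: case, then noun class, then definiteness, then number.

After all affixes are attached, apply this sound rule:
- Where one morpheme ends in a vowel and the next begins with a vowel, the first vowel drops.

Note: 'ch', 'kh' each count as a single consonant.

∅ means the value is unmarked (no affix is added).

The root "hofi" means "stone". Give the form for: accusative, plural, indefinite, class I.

case = accusative: zero marking, form stays hofi.
Attach noun class class I -a → hofia.
definiteness = indefinite: zero marking, form stays hofia.
Attach number plural -yo → hofiayo.
Apply vowel deletion: hofiayo → hofayo.

hofayo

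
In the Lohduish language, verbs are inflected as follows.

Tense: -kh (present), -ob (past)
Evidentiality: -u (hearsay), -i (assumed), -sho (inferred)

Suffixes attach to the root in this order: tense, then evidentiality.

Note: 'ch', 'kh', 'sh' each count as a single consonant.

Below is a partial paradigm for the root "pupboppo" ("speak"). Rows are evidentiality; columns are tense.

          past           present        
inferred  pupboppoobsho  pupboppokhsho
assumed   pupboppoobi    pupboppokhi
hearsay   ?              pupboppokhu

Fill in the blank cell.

pupboppoobu

Attach tense past -ob → pupboppoob.
Attach evidentiality hearsay -u → pupboppoobu.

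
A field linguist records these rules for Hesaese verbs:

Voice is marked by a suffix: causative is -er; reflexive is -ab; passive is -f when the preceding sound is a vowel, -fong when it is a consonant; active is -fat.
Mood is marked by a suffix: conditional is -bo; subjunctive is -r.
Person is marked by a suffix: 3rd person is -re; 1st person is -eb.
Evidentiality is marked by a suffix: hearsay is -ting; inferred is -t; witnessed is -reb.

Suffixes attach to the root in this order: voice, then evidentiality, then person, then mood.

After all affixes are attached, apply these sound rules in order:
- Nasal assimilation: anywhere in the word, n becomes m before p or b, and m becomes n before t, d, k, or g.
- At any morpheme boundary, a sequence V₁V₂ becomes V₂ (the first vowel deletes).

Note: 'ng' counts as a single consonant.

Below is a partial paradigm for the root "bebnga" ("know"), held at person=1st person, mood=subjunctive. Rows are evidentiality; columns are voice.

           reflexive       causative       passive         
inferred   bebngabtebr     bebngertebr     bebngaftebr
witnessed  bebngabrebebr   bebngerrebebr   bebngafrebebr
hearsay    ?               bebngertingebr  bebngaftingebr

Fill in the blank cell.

Attach voice reflexive -ab → bebngaab.
Attach evidentiality hearsay -ting → bebngaabting.
Attach person 1st person -eb → bebngaabtingeb.
Attach mood subjunctive -r → bebngaabtingebr.
Nasal assimilation: no change.
Apply vowel deletion: bebngaabtingebr → bebngabtingebr.

bebngabtingebr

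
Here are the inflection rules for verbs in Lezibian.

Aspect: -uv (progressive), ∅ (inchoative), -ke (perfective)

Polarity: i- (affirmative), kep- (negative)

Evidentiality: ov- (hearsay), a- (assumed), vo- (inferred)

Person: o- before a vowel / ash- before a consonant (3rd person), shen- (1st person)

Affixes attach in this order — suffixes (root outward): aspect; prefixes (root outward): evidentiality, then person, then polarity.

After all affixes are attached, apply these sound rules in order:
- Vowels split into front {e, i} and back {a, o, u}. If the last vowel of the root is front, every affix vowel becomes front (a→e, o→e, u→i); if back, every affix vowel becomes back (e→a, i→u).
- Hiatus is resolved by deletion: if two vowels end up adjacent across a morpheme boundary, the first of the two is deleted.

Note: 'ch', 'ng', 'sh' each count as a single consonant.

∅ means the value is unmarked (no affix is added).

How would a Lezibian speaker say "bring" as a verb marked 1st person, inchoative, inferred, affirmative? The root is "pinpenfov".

ushanvopinpenfov

Attach evidentiality inferred vo- → vopinpenfov.
Attach person 1st person shen- → shenvopinpenfov.
aspect = inchoative: zero marking, form stays shenvopinpenfov.
Attach polarity affirmative i- → ishenvopinpenfov.
Apply vowel harmony: ishenvopinpenfov → ushanvopinpenfov.
Vowel deletion: no change.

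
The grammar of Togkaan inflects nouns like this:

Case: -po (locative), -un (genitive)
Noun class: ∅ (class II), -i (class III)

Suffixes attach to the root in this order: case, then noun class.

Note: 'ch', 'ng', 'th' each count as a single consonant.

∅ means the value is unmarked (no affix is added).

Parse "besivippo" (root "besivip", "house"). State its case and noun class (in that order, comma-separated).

locative, class II

Segment: besivip-po.
case: -po → locative.
noun class: ∅ → class II.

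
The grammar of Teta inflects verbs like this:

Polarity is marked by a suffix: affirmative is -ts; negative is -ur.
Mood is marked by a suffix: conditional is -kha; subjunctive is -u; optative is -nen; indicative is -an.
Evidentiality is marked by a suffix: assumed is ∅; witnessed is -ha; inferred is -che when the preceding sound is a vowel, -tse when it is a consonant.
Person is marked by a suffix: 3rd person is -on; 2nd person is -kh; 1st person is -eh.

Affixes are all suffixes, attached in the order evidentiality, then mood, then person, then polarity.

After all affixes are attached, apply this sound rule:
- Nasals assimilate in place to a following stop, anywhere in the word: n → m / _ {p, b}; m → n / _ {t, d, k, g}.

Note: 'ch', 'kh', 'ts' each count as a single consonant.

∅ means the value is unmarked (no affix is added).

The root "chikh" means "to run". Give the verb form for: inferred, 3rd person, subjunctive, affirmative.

chikhtseuonts

Attach evidentiality inferred -tse (after consonant 'kh') → chikhtse.
Attach mood subjunctive -u → chikhtseu.
Attach person 3rd person -on → chikhtseuon.
Attach polarity affirmative -ts → chikhtseuonts.
Nasal assimilation: no change.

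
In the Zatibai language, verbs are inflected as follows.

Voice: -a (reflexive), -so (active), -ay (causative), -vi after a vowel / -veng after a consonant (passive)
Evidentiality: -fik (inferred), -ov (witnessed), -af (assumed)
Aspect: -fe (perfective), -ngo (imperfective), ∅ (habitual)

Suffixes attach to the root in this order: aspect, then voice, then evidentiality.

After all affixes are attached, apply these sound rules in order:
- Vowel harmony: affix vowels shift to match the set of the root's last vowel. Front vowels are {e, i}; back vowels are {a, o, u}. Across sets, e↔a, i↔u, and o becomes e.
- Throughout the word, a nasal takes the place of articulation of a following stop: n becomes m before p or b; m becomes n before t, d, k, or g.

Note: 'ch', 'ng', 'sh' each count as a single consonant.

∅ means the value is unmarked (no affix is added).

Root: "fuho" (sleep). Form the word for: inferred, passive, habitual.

fuhovufuk

aspect = habitual: zero marking, form stays fuho.
Attach voice passive -vi (after vowel 'o') → fuhovi.
Attach evidentiality inferred -fik → fuhovifik.
Apply vowel harmony: fuhovifik → fuhovufuk.
Nasal assimilation: no change.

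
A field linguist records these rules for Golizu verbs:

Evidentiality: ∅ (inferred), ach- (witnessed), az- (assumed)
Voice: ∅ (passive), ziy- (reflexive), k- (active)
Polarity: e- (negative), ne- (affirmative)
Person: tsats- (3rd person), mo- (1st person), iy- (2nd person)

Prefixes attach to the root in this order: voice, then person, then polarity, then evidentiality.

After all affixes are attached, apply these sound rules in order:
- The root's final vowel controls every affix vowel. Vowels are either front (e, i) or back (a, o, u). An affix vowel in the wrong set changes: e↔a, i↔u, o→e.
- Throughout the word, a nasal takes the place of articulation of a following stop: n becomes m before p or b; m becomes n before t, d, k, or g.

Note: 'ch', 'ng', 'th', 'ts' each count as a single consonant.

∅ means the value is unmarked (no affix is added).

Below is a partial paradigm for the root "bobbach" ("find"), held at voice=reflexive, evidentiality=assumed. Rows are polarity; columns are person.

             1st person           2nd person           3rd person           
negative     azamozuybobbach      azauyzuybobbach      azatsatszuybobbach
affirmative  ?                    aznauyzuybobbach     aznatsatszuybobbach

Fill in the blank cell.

Attach voice reflexive ziy- → ziybobbach.
Attach person 1st person mo- → moziybobbach.
Attach polarity affirmative ne- → nemoziybobbach.
Attach evidentiality assumed az- → aznemoziybobbach.
Apply vowel harmony: aznemoziybobbach → aznamozuybobbach.
Nasal assimilation: no change.

aznamozuybobbach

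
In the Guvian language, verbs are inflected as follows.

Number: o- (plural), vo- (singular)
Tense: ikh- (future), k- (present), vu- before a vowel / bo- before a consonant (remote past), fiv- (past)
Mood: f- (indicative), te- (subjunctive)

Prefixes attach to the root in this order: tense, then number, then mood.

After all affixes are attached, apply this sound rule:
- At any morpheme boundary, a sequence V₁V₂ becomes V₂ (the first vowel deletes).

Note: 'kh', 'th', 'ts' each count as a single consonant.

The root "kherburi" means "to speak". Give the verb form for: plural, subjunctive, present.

Attach tense present k- → kkherburi.
Attach number plural o- → okkherburi.
Attach mood subjunctive te- → teokkherburi.
Apply vowel deletion: teokkherburi → tokkherburi.

tokkherburi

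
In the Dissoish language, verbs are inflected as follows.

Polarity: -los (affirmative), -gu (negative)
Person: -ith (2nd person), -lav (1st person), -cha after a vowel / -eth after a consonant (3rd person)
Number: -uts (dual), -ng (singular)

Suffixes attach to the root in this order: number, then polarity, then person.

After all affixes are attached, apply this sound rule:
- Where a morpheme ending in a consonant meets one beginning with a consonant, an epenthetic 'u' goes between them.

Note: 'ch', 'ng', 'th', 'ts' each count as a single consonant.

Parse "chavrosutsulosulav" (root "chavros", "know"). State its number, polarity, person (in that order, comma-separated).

Segment: chavros-uts-los-lav.
number: -uts → dual.
polarity: -los → affirmative.
person: -lav → 1st person.

dual, affirmative, 1st person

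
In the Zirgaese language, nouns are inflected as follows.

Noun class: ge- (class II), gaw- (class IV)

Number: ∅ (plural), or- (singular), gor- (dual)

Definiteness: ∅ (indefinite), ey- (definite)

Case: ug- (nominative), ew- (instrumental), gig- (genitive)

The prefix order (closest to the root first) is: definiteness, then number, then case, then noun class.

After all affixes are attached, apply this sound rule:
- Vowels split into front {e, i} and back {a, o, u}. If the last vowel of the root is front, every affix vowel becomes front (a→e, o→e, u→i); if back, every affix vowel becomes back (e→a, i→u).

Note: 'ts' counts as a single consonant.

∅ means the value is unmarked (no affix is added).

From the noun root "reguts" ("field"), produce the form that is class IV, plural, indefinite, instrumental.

gawawreguts

definiteness = indefinite: zero marking, form stays reguts.
number = plural: zero marking, form stays reguts.
Attach case instrumental ew- → ewreguts.
Attach noun class class IV gaw- → gawewreguts.
Apply vowel harmony: gawewreguts → gawawreguts.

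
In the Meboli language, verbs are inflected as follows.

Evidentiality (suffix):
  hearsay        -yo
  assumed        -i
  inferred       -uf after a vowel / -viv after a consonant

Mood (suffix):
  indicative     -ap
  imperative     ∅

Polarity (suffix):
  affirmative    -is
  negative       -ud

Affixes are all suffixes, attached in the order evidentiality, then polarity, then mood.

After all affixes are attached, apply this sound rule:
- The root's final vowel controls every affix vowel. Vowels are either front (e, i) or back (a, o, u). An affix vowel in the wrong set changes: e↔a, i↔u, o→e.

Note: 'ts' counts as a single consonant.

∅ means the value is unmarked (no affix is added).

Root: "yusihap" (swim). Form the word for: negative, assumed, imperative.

Attach evidentiality assumed -i → yusihapi.
Attach polarity negative -ud → yusihapiud.
mood = imperative: zero marking, form stays yusihapiud.
Apply vowel harmony: yusihapiud → yusihapuud.

yusihapuud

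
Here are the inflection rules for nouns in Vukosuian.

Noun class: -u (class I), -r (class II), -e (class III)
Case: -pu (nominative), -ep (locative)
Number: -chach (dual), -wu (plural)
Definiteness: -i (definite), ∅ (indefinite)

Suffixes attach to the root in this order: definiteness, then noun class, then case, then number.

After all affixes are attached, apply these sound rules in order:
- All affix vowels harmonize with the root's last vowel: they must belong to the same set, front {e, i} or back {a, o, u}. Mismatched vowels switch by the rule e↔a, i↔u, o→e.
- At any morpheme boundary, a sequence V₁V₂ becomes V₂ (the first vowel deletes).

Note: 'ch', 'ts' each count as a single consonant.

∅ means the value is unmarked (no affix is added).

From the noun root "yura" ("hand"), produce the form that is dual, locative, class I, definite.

Attach definiteness definite -i → yurai.
Attach noun class class I -u → yuraiu.
Attach case locative -ep → yuraiuep.
Attach number dual -chach → yuraiuepchach.
Apply vowel harmony: yuraiuepchach → yurauuapchach.
Apply vowel deletion: yurauuapchach → yurapchach.

yurapchach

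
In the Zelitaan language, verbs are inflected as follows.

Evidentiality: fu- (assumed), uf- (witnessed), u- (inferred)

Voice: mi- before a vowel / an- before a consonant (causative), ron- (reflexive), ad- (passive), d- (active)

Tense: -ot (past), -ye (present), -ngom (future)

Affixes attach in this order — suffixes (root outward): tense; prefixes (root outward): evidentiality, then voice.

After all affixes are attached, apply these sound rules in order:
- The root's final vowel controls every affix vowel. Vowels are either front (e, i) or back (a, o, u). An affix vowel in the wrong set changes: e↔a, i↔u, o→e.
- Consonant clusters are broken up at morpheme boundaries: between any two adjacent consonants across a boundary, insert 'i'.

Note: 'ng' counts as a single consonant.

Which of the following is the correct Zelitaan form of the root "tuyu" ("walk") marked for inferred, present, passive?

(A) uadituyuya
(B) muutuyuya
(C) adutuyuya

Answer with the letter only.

C

Attach tense present -ye → tuyuye.
Attach evidentiality inferred u- → utuyuye.
Attach voice passive ad- → adutuyuye.
Apply vowel harmony: adutuyuye → adutuyuya.
Epenthesis: no change.
So the correct form is adutuyuya, option (C).
(B) muutuyuya is wrong: it uses causative instead of passive for voice.
(A) uadituyuya is wrong: it has the affixes in the wrong order.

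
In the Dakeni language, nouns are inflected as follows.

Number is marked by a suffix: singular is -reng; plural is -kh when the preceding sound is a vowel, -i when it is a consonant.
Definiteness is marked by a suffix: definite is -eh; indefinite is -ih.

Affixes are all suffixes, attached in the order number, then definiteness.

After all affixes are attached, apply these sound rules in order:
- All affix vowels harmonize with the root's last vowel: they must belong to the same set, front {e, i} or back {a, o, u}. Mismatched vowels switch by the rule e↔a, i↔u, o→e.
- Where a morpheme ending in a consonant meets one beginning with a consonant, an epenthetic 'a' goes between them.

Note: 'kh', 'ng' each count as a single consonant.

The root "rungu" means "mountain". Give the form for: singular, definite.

Attach number singular -reng → rungureng.
Attach definiteness definite -eh → rungurengeh.
Apply vowel harmony: rungurengeh → rungurangah.
Epenthesis: no change.

rungurangah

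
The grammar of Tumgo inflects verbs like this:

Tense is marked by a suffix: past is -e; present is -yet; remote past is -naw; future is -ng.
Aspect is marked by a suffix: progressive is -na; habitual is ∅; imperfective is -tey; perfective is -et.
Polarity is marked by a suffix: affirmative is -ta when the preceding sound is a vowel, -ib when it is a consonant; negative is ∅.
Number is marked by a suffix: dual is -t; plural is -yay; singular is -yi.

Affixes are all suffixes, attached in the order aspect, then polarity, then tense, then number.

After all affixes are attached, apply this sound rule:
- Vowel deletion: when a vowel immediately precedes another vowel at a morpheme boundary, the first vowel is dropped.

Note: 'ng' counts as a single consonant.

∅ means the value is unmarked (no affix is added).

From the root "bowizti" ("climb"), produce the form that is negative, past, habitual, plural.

bowizteyay

aspect = habitual: zero marking, form stays bowizti.
polarity = negative: zero marking, form stays bowizti.
Attach tense past -e → bowiztie.
Attach number plural -yay → bowiztieyay.
Apply vowel deletion: bowiztieyay → bowizteyay.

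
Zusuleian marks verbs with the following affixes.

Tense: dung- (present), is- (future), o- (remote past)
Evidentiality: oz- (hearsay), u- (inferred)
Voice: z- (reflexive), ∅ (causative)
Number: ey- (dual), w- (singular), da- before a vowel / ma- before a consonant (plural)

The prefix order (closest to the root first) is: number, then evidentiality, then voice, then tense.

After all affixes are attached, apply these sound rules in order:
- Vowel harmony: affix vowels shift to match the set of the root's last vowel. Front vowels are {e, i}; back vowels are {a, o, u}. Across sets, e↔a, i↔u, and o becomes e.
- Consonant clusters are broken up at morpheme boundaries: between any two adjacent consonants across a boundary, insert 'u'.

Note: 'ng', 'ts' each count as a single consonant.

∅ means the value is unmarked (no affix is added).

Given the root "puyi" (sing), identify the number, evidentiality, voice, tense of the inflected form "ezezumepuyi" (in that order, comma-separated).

plural, hearsay, reflexive, remote past

Segment: o-z-oz-ma-puyi.
number: da/ma- → plural.
evidentiality: oz- → hearsay.
voice: z- → reflexive.
tense: o- → remote past.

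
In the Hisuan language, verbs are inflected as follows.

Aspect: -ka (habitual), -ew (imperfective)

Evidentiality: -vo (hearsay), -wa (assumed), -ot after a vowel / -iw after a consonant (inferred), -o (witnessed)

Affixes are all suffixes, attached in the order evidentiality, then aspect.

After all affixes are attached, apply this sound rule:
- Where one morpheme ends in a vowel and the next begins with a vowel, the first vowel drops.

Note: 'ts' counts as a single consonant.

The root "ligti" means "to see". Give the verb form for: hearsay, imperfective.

Attach evidentiality hearsay -vo → ligtivo.
Attach aspect imperfective -ew → ligtivoew.
Apply vowel deletion: ligtivoew → ligtivew.

ligtivew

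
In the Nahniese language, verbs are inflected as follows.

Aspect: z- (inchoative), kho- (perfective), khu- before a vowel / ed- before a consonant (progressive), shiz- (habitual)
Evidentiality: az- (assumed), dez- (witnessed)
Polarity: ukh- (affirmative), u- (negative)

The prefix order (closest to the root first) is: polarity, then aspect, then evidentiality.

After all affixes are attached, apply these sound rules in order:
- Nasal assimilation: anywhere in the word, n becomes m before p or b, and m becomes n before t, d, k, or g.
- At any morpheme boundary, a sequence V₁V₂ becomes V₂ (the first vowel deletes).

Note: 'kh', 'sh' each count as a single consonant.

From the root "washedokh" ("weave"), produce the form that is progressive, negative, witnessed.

dezkhuwashedokh

Attach polarity negative u- → uwashedokh.
Attach aspect progressive khu- (before vowel 'u') → khuuwashedokh.
Attach evidentiality witnessed dez- → dezkhuuwashedokh.
Nasal assimilation: no change.
Apply vowel deletion: dezkhuuwashedokh → dezkhuwashedokh.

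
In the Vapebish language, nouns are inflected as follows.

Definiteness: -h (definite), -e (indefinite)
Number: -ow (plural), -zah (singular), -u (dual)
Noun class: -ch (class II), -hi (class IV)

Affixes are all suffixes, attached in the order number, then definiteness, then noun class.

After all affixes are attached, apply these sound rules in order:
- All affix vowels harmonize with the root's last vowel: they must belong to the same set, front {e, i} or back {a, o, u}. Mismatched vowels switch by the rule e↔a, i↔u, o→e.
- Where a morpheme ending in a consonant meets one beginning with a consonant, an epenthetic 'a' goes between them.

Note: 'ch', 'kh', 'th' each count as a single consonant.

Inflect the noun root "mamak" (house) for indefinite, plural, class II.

Attach number plural -ow → mamakow.
Attach definiteness indefinite -e → mamakowe.
Attach noun class class II -ch → mamakowech.
Apply vowel harmony: mamakowech → mamakowach.
Epenthesis: no change.

mamakowach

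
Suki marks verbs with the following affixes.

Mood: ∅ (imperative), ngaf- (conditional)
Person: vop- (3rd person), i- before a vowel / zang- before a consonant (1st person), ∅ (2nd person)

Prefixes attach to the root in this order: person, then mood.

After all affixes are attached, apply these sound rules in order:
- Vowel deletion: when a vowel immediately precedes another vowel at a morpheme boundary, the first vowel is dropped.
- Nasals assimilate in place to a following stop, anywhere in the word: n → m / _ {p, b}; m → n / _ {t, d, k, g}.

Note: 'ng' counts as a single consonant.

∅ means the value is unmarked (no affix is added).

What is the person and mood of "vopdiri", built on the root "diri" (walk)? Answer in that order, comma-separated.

3rd person, imperative

Segment: vop-diri.
person: vop- → 3rd person.
mood: ∅ → imperative.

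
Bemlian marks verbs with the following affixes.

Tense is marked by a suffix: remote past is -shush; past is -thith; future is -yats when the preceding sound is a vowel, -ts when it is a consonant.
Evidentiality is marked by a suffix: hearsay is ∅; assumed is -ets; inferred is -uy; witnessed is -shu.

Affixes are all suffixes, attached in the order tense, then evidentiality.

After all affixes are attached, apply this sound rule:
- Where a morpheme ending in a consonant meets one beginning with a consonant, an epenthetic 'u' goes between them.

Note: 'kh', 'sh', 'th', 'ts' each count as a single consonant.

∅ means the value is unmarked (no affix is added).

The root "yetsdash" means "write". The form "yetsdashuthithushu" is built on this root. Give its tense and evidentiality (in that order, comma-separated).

past, witnessed

Segment: yetsdash-thith-shu.
tense: -thith → past.
evidentiality: -shu → witnessed.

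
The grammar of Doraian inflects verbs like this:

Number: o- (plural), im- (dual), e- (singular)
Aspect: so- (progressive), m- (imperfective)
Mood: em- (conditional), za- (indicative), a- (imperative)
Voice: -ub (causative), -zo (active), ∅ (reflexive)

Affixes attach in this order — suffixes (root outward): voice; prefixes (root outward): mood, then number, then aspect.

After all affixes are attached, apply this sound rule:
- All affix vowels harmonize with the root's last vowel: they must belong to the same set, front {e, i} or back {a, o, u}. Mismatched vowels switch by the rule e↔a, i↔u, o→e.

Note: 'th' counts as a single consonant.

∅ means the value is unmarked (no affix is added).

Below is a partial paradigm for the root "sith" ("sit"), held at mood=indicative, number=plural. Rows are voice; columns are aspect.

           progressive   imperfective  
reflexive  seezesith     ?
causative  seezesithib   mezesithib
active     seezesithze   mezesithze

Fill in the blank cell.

Attach mood indicative za- → zasith.
Attach number plural o- → ozasith.
voice = reflexive: zero marking, form stays ozasith.
Attach aspect imperfective m- → mozasith.
Apply vowel harmony: mozasith → mezesith.

mezesith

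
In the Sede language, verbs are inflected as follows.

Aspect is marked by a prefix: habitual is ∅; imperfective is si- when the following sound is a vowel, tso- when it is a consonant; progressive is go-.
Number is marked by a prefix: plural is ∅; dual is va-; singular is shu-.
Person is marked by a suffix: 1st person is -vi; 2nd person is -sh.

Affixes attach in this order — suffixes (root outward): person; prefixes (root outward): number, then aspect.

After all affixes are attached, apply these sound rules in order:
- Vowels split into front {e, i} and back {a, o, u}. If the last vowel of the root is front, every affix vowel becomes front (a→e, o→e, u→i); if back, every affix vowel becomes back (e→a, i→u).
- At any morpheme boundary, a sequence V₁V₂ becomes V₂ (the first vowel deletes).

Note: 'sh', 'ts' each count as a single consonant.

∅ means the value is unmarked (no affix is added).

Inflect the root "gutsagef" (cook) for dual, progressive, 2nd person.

Attach number dual va- → vagutsagef.
Attach aspect progressive go- → govagutsagef.
Attach person 2nd person -sh → govagutsagefsh.
Apply vowel harmony: govagutsagefsh → gevegutsagefsh.
Vowel deletion: no change.

gevegutsagefsh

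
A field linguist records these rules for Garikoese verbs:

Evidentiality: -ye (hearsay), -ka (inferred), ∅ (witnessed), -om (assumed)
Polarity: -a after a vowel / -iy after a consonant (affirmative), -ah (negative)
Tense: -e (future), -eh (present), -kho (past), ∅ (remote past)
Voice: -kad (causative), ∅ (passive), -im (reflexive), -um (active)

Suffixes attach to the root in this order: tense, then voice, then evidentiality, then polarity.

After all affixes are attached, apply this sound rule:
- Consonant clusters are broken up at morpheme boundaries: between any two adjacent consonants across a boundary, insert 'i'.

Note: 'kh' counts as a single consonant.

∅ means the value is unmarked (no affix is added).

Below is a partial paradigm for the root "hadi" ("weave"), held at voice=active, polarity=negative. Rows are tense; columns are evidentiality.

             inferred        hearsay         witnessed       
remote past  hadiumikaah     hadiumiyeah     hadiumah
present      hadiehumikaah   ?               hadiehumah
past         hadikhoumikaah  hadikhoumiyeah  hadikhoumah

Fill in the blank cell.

hadiehumiyeah

Attach tense present -eh → hadieh.
Attach voice active -um → hadiehum.
Attach evidentiality hearsay -ye → hadiehumye.
Attach polarity negative -ah → hadiehumyeah.
Apply epenthesis: hadiehumyeah → hadiehumiyeah.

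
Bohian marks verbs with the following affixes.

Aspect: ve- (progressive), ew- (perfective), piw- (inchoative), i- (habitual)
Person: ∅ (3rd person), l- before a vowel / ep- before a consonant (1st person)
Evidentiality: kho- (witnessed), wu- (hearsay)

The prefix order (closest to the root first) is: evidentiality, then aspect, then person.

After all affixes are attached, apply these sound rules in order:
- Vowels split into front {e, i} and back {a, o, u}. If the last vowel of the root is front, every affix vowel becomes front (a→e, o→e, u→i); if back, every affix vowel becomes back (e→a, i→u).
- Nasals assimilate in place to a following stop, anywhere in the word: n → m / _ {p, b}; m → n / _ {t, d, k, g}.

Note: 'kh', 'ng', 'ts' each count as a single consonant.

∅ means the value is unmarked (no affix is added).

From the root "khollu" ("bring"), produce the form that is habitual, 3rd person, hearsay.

uwukhollu

Attach evidentiality hearsay wu- → wukhollu.
Attach aspect habitual i- → iwukhollu.
person = 3rd person: zero marking, form stays iwukhollu.
Apply vowel harmony: iwukhollu → uwukhollu.
Nasal assimilation: no change.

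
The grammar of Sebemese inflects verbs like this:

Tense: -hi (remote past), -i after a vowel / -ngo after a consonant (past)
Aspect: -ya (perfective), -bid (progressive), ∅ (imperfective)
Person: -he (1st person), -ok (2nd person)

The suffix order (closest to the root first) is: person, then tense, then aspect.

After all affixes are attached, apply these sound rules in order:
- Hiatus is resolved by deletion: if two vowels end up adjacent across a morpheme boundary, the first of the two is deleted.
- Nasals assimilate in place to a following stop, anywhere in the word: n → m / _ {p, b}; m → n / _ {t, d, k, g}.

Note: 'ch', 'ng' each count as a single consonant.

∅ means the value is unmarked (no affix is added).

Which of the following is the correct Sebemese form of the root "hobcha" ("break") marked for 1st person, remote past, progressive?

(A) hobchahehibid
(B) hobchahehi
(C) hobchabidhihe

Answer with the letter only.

Attach person 1st person -he → hobchahe.
Attach tense remote past -hi → hobchahehi.
Attach aspect progressive -bid → hobchahehibid.
Vowel deletion: no change.
Nasal assimilation: no change.
So the correct form is hobchahehibid, option (A).
(C) hobchabidhihe is wrong: it has the affixes in the wrong order.
(B) hobchahehi is wrong: it uses imperfective instead of progressive for aspect.

A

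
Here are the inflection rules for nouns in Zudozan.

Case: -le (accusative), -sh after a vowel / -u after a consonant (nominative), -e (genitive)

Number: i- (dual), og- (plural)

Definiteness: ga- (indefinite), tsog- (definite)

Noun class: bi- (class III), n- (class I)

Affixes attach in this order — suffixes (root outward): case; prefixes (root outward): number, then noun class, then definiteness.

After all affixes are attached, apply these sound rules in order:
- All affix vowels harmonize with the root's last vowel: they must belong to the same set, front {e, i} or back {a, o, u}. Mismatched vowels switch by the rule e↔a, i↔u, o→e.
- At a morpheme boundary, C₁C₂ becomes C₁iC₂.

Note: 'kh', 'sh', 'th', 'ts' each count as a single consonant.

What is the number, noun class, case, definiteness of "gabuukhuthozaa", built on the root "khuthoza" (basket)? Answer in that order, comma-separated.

dual, class III, genitive, indefinite

Segment: ga-bi-i-khuthoza-e.
number: i- → dual.
noun class: bi- → class III.
case: -e → genitive.
definiteness: ga- → indefinite.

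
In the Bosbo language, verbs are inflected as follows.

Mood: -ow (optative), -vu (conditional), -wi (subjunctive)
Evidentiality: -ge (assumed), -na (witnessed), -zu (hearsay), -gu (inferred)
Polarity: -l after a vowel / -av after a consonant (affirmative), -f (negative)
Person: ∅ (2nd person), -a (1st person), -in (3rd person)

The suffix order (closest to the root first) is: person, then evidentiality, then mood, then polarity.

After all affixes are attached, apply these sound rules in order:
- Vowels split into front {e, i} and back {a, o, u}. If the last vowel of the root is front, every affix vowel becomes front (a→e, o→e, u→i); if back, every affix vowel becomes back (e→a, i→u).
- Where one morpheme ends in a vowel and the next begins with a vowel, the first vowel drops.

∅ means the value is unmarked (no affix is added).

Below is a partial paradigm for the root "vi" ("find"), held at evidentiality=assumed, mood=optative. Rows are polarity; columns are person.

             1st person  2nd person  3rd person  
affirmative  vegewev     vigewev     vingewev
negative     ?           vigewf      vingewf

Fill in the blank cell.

vegewf

Attach person 1st person -a → via.
Attach evidentiality assumed -ge → viage.
Attach mood optative -ow → viageow.
Attach polarity negative -f → viageowf.
Apply vowel harmony: viageowf → viegeewf.
Apply vowel deletion: viegeewf → vegewf.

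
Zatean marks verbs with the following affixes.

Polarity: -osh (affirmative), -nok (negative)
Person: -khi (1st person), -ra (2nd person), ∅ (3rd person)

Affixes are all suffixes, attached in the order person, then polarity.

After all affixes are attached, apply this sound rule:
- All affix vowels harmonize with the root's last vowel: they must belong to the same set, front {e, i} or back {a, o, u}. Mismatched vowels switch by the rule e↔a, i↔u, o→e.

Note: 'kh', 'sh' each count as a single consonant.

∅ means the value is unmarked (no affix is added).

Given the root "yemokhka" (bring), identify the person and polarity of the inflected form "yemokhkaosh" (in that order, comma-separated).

3rd person, affirmative

Segment: yemokhka-osh.
person: ∅ → 3rd person.
polarity: -osh → affirmative.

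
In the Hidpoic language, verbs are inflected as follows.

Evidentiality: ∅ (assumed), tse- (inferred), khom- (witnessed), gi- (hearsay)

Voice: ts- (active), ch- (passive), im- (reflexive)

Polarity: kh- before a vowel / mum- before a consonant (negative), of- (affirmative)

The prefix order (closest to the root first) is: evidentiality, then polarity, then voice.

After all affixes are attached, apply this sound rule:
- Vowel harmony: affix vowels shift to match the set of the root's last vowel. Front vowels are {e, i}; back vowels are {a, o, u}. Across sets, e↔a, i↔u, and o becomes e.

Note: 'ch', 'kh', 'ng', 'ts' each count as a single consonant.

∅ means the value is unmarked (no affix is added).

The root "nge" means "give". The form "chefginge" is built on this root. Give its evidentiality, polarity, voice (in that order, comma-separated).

hearsay, affirmative, passive

Segment: ch-of-gi-nge.
evidentiality: gi- → hearsay.
polarity: of- → affirmative.
voice: ch- → passive.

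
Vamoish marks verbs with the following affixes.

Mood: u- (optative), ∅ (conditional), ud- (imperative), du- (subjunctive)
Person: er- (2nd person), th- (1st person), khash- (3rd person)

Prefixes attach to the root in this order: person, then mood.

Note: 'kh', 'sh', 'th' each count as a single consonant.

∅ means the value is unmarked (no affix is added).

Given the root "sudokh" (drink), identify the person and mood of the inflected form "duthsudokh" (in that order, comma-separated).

Segment: du-th-sudokh.
person: th- → 1st person.
mood: du- → subjunctive.

1st person, subjunctive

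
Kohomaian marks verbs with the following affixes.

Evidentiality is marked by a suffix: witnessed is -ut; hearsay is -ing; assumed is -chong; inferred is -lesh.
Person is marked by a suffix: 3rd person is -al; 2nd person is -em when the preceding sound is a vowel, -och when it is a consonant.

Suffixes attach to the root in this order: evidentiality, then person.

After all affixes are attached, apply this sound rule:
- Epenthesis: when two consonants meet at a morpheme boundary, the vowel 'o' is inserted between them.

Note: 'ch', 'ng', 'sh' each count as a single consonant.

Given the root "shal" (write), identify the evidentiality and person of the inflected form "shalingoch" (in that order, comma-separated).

hearsay, 2nd person

Segment: shal-ing-och.
evidentiality: -ing → hearsay.
person: -em/och → 2nd person.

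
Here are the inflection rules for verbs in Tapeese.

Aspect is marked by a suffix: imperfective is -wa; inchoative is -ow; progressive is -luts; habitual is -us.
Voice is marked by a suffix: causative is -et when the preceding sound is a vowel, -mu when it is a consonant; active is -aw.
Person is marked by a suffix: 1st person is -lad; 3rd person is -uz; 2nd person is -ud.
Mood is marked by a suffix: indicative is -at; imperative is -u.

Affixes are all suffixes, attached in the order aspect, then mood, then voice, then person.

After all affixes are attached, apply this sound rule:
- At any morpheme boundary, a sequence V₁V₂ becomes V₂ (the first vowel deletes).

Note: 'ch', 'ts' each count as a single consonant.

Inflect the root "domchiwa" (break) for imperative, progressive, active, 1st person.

domchiwalutsawlad

Attach aspect progressive -luts → domchiwaluts.
Attach mood imperative -u → domchiwalutsu.
Attach voice active -aw → domchiwalutsuaw.
Attach person 1st person -lad → domchiwalutsuawlad.
Apply vowel deletion: domchiwalutsuawlad → domchiwalutsawlad.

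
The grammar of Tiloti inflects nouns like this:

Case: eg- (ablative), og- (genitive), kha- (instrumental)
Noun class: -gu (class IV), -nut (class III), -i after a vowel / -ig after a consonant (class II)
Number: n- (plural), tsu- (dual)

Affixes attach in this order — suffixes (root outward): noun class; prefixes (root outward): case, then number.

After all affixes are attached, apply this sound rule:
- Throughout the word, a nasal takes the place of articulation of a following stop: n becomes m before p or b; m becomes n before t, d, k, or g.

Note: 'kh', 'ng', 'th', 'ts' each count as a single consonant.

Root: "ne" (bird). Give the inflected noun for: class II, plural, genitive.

Attach case genitive og- → ogne.
Attach number plural n- → nogne.
Attach noun class class II -i (after vowel 'e') → nognei.
Nasal assimilation: no change.

nognei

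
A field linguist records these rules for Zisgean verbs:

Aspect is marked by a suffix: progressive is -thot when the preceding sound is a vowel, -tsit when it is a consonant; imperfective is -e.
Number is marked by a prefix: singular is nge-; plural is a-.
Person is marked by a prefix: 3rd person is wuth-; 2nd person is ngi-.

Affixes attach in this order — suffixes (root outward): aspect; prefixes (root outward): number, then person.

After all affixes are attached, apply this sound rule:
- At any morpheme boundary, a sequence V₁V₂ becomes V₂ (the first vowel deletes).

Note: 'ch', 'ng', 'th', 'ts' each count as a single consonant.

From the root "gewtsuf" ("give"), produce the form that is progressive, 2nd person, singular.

ngingegewtsuftsit

Attach number singular nge- → ngegewtsuf.
Attach person 2nd person ngi- → ngingegewtsuf.
Attach aspect progressive -tsit (after consonant 'f') → ngingegewtsuftsit.
Vowel deletion: no change.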